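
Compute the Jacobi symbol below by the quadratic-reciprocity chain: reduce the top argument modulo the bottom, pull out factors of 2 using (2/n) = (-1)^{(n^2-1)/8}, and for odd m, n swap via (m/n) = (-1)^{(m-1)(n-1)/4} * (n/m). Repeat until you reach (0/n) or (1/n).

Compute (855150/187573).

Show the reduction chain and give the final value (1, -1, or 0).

1

(855150/187573) = (104858/187573)   [reduce mod 187573]
104858 = 2^1·52429; (2/187573) = -1 since 187573 mod 8 = 5, so (104858/187573) = (-1)^1·(52429/187573); sign now -1
reciprocity: (52429/187573) = +1·(187573/52429) since 52429 mod 4 = 1, 187573 mod 4 = 1; sign now -1
(187573/52429) = (30286/52429)   [reduce mod 52429]
30286 = 2^1·15143; (2/52429) = -1 since 52429 mod 8 = 5, so (30286/52429) = (-1)^1·(15143/52429); sign now +1
reciprocity: (15143/52429) = +1·(52429/15143) since 15143 mod 4 = 3, 52429 mod 4 = 1; sign now +1
(52429/15143) = (7000/15143)   [reduce mod 15143]
7000 = 2^3·875; (2/15143) = +1 since 15143 mod 8 = 7, so (7000/15143) = (+1)^3·(875/15143); sign now +1
reciprocity: (875/15143) = -1·(15143/875) since 875 mod 4 = 3, 15143 mod 4 = 3; sign now -1
(15143/875) = (268/875)   [reduce mod 875]
268 = 2^2·67; (2/875) = -1 since 875 mod 8 = 3, so (268/875) = (-1)^2·(67/875); sign now -1
reciprocity: (67/875) = -1·(875/67) since 67 mod 4 = 3, 875 mod 4 = 3; sign now +1
(875/67) = (4/67)   [reduce mod 67]
4 = 2^2·1; (2/67) = -1 since 67 mod 8 = 3, so (4/67) = (-1)^2·(1/67); sign now +1
(1/67) = 1; final value = sign = +1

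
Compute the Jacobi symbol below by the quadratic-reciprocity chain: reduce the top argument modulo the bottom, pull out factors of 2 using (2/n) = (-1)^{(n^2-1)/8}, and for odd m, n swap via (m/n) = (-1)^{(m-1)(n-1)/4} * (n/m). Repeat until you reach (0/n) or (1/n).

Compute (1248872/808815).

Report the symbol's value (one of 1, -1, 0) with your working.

(1248872/808815): 1248872 mod 808815 = 440057, so (1248872/808815) = (440057/808815)
flip (440057/808815) -> (808815/440057): both odd, 440057 mod 4 = 1, 808815 mod 4 = 3, so the flip contributes +1; sign now +1
(808815/440057): 808815 mod 440057 = 368758, so (808815/440057) = (368758/440057)
factor out 2^1: 368758 = 2^1·184379; with 440057 mod 8 = 1, (2/440057) = +1; sign now +1; continue with (184379/440057)
flip (184379/440057) -> (440057/184379): both odd, 184379 mod 4 = 3, 440057 mod 4 = 1, so the flip contributes +1; sign now +1
(440057/184379): 440057 mod 184379 = 71299, so (440057/184379) = (71299/184379)
flip (71299/184379) -> (184379/71299): both odd, 71299 mod 4 = 3, 184379 mod 4 = 3, so the flip contributes -1; sign now -1
(184379/71299): 184379 mod 71299 = 41781, so (184379/71299) = (41781/71299)
flip (41781/71299) -> (71299/41781): both odd, 41781 mod 4 = 1, 71299 mod 4 = 3, so the flip contributes +1; sign now -1
(71299/41781): 71299 mod 41781 = 29518, so (71299/41781) = (29518/41781)
factor out 2^1: 29518 = 2^1·14759; with 41781 mod 8 = 5, (2/41781) = -1; sign now +1; continue with (14759/41781)
flip (14759/41781) -> (41781/14759): both odd, 14759 mod 4 = 3, 41781 mod 4 = 1, so the flip contributes +1; sign now +1
(41781/14759): 41781 mod 14759 = 12263, so (41781/14759) = (12263/14759)
flip (12263/14759) -> (14759/12263): both odd, 12263 mod 4 = 3, 14759 mod 4 = 3, so the flip contributes -1; sign now -1
(14759/12263): 14759 mod 12263 = 2496, so (14759/12263) = (2496/12263)
factor out 2^6: 2496 = 2^6·39; with 12263 mod 8 = 7, (2/12263) = +1; sign now -1; continue with (39/12263)
flip (39/12263) -> (12263/39): both odd, 39 mod 4 = 3, 12263 mod 4 = 3, so the flip contributes -1; sign now +1
(12263/39): 12263 mod 39 = 17, so (12263/39) = (17/39)
flip (17/39) -> (39/17): both odd, 17 mod 4 = 1, 39 mod 4 = 3, so the flip contributes +1; sign now +1
(39/17): 39 mod 17 = 5, so (39/17) = (5/17)
flip (5/17) -> (17/5): both odd, 5 mod 4 = 1, 17 mod 4 = 1, so the flip contributes +1; sign now +1
(17/5): 17 mod 5 = 2, so (17/5) = (2/5)
factor out 2^1: 2 = 2^1·1; with 5 mod 8 = 5, (2/5) = -1; sign now -1; continue with (1/5)
reached (1/5) = 1, so the symbol is -1

-1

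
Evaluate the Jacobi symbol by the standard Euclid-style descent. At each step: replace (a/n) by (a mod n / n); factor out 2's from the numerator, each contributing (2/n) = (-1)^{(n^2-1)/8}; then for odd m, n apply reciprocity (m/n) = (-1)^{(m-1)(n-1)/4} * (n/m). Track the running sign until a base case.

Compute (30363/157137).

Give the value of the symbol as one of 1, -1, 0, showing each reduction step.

0

flip (30363/157137) -> (157137/30363): both odd, 30363 mod 4 = 3, 157137 mod 4 = 1, so the flip contributes +1; sign now +1
(157137/30363): 157137 mod 30363 = 5322, so (157137/30363) = (5322/30363)
factor out 2^1: 5322 = 2^1·2661; with 30363 mod 8 = 3, (2/30363) = -1; sign now -1; continue with (2661/30363)
flip (2661/30363) -> (30363/2661): both odd, 2661 mod 4 = 1, 30363 mod 4 = 3, so the flip contributes +1; sign now -1
(30363/2661): 30363 mod 2661 = 1092, so (30363/2661) = (1092/2661)
factor out 2^2: 1092 = 2^2·273; with 2661 mod 8 = 5, (2/2661) = -1; sign now -1; continue with (273/2661)
flip (273/2661) -> (2661/273): both odd, 273 mod 4 = 1, 2661 mod 4 = 1, so the flip contributes +1; sign now -1
(2661/273): 2661 mod 273 = 204, so (2661/273) = (204/273)
factor out 2^2: 204 = 2^2·51; with 273 mod 8 = 1, (2/273) = +1; sign now -1; continue with (51/273)
flip (51/273) -> (273/51): both odd, 51 mod 4 = 3, 273 mod 4 = 1, so the flip contributes +1; sign now -1
(273/51): 273 mod 51 = 18, so (273/51) = (18/51)
factor out 2^1: 18 = 2^1·9; with 51 mod 8 = 3, (2/51) = -1; sign now +1; continue with (9/51)
flip (9/51) -> (51/9): both odd, 9 mod 4 = 1, 51 mod 4 = 3, so the flip contributes +1; sign now +1
(51/9): 51 mod 9 = 6, so (51/9) = (6/9)
factor out 2^1: 6 = 2^1·3; with 9 mod 8 = 1, (2/9) = +1; sign now +1; continue with (3/9)
flip (3/9) -> (9/3): both odd, 3 mod 4 = 3, 9 mod 4 = 1, so the flip contributes +1; sign now +1
(9/3): 9 mod 3 = 0, so (9/3) = (0/3)
reached (0/3); gcd(a, n) > 1, so (0/3) = 0 and the symbol is 0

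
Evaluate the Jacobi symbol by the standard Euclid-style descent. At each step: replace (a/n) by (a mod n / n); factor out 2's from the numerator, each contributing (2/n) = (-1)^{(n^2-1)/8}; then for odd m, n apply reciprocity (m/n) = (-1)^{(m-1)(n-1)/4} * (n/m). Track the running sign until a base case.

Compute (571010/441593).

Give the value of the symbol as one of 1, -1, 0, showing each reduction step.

0

(571010/441593) = (129417/441593)   [reduce mod 441593]
reciprocity: (129417/441593) = +1·(441593/129417) since 129417 mod 4 = 1, 441593 mod 4 = 1; sign now +1
(441593/129417) = (53342/129417)   [reduce mod 129417]
53342 = 2^1·26671; (2/129417) = +1 since 129417 mod 8 = 1, so (53342/129417) = (+1)^1·(26671/129417); sign now +1
reciprocity: (26671/129417) = +1·(129417/26671) since 26671 mod 4 = 3, 129417 mod 4 = 1; sign now +1
(129417/26671) = (22733/26671)   [reduce mod 26671]
reciprocity: (22733/26671) = +1·(26671/22733) since 22733 mod 4 = 1, 26671 mod 4 = 3; sign now +1
(26671/22733) = (3938/22733)   [reduce mod 22733]
3938 = 2^1·1969; (2/22733) = -1 since 22733 mod 8 = 5, so (3938/22733) = (-1)^1·(1969/22733); sign now -1
reciprocity: (1969/22733) = +1·(22733/1969) since 1969 mod 4 = 1, 22733 mod 4 = 1; sign now -1
(22733/1969) = (1074/1969)   [reduce mod 1969]
1074 = 2^1·537; (2/1969) = +1 since 1969 mod 8 = 1, so (1074/1969) = (+1)^1·(537/1969); sign now -1
reciprocity: (537/1969) = +1·(1969/537) since 537 mod 4 = 1, 1969 mod 4 = 1; sign now -1
(1969/537) = (358/537)   [reduce mod 537]
358 = 2^1·179; (2/537) = +1 since 537 mod 8 = 1, so (358/537) = (+1)^1·(179/537); sign now -1
reciprocity: (179/537) = +1·(537/179) since 179 mod 4 = 3, 537 mod 4 = 1; sign now -1
(537/179) = (0/179)   [reduce mod 179]
(0/179) = 0   [gcd(a, n) > 1]; final value = 0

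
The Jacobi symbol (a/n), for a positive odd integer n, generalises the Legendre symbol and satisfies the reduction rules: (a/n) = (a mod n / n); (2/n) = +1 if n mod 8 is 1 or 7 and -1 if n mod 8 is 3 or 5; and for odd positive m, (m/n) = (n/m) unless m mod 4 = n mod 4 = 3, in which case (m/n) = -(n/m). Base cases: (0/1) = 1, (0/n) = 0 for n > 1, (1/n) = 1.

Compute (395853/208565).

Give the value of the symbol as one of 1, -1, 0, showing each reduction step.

(395853/208565): 395853 mod 208565 = 187288, so (395853/208565) = (187288/208565)
factor out 2^3: 187288 = 2^3·23411; with 208565 mod 8 = 5, (2/208565) = -1; sign now -1; continue with (23411/208565)
flip (23411/208565) -> (208565/23411): both odd, 23411 mod 4 = 3, 208565 mod 4 = 1, so the flip contributes +1; sign now -1
(208565/23411): 208565 mod 23411 = 21277, so (208565/23411) = (21277/23411)
flip (21277/23411) -> (23411/21277): both odd, 21277 mod 4 = 1, 23411 mod 4 = 3, so the flip contributes +1; sign now -1
(23411/21277): 23411 mod 21277 = 2134, so (23411/21277) = (2134/21277)
factor out 2^1: 2134 = 2^1·1067; with 21277 mod 8 = 5, (2/21277) = -1; sign now +1; continue with (1067/21277)
flip (1067/21277) -> (21277/1067): both odd, 1067 mod 4 = 3, 21277 mod 4 = 1, so the flip contributes +1; sign now +1
(21277/1067): 21277 mod 1067 = 1004, so (21277/1067) = (1004/1067)
factor out 2^2: 1004 = 2^2·251; with 1067 mod 8 = 3, (2/1067) = -1; sign now +1; continue with (251/1067)
flip (251/1067) -> (1067/251): both odd, 251 mod 4 = 3, 1067 mod 4 = 3, so the flip contributes -1; sign now -1
(1067/251): 1067 mod 251 = 63, so (1067/251) = (63/251)
flip (63/251) -> (251/63): both odd, 63 mod 4 = 3, 251 mod 4 = 3, so the flip contributes -1; sign now +1
(251/63): 251 mod 63 = 62, so (251/63) = (62/63)
factor out 2^1: 62 = 2^1·31; with 63 mod 8 = 7, (2/63) = +1; sign now +1; continue with (31/63)
flip (31/63) -> (63/31): both odd, 31 mod 4 = 3, 63 mod 4 = 3, so the flip contributes -1; sign now -1
(63/31): 63 mod 31 = 1, so (63/31) = (1/31)
reached (1/31) = 1, so the symbol is -1

-1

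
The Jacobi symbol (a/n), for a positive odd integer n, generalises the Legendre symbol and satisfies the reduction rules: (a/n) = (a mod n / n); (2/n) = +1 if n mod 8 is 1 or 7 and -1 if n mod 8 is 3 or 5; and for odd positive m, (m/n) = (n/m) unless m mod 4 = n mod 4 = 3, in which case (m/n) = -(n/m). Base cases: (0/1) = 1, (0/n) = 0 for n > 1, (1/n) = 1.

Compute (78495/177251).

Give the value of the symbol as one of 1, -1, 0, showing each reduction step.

reciprocity: (78495/177251) = -1·(177251/78495) since 78495 mod 4 = 3, 177251 mod 4 = 3; sign now -1
(177251/78495) = (20261/78495)   [reduce mod 78495]
reciprocity: (20261/78495) = +1·(78495/20261) since 20261 mod 4 = 1, 78495 mod 4 = 3; sign now -1
(78495/20261) = (17712/20261)   [reduce mod 20261]
17712 = 2^4·1107; (2/20261) = -1 since 20261 mod 8 = 5, so (17712/20261) = (-1)^4·(1107/20261); sign now -1
reciprocity: (1107/20261) = +1·(20261/1107) since 1107 mod 4 = 3, 20261 mod 4 = 1; sign now -1
(20261/1107) = (335/1107)   [reduce mod 1107]
reciprocity: (335/1107) = -1·(1107/335) since 335 mod 4 = 3, 1107 mod 4 = 3; sign now +1
(1107/335) = (102/335)   [reduce mod 335]
102 = 2^1·51; (2/335) = +1 since 335 mod 8 = 7, so (102/335) = (+1)^1·(51/335); sign now +1
reciprocity: (51/335) = -1·(335/51) since 51 mod 4 = 3, 335 mod 4 = 3; sign now -1
(335/51) = (29/51)   [reduce mod 51]
reciprocity: (29/51) = +1·(51/29) since 29 mod 4 = 1, 51 mod 4 = 3; sign now -1
(51/29) = (22/29)   [reduce mod 29]
22 = 2^1·11; (2/29) = -1 since 29 mod 8 = 5, so (22/29) = (-1)^1·(11/29); sign now +1
reciprocity: (11/29) = +1·(29/11) since 11 mod 4 = 3, 29 mod 4 = 1; sign now +1
(29/11) = (7/11)   [reduce mod 11]
reciprocity: (7/11) = -1·(11/7) since 7 mod 4 = 3, 11 mod 4 = 3; sign now -1
(11/7) = (4/7)   [reduce mod 7]
4 = 2^2·1; (2/7) = +1 since 7 mod 8 = 7, so (4/7) = (+1)^2·(1/7); sign now -1
(1/7) = 1; final value = sign = -1

-1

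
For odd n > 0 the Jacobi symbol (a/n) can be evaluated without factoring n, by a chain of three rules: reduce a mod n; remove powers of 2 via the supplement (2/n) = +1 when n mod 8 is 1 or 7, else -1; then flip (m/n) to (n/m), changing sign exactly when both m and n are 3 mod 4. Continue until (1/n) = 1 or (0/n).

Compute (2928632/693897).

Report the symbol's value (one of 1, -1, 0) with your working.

-1

(2928632/693897): 2928632 mod 693897 = 153044, so (2928632/693897) = (153044/693897)
factor out 2^2: 153044 = 2^2·38261; with 693897 mod 8 = 1, (2/693897) = +1; sign now +1; continue with (38261/693897)
flip (38261/693897) -> (693897/38261): both odd, 38261 mod 4 = 1, 693897 mod 4 = 1, so the flip contributes +1; sign now +1
(693897/38261): 693897 mod 38261 = 5199, so (693897/38261) = (5199/38261)
flip (5199/38261) -> (38261/5199): both odd, 5199 mod 4 = 3, 38261 mod 4 = 1, so the flip contributes +1; sign now +1
(38261/5199): 38261 mod 5199 = 1868, so (38261/5199) = (1868/5199)
factor out 2^2: 1868 = 2^2·467; with 5199 mod 8 = 7, (2/5199) = +1; sign now +1; continue with (467/5199)
flip (467/5199) -> (5199/467): both odd, 467 mod 4 = 3, 5199 mod 4 = 3, so the flip contributes -1; sign now -1
(5199/467): 5199 mod 467 = 62, so (5199/467) = (62/467)
factor out 2^1: 62 = 2^1·31; with 467 mod 8 = 3, (2/467) = -1; sign now +1; continue with (31/467)
flip (31/467) -> (467/31): both odd, 31 mod 4 = 3, 467 mod 4 = 3, so the flip contributes -1; sign now -1
(467/31): 467 mod 31 = 2, so (467/31) = (2/31)
factor out 2^1: 2 = 2^1·1; with 31 mod 8 = 7, (2/31) = +1; sign now -1; continue with (1/31)
reached (1/31) = 1, so the symbol is -1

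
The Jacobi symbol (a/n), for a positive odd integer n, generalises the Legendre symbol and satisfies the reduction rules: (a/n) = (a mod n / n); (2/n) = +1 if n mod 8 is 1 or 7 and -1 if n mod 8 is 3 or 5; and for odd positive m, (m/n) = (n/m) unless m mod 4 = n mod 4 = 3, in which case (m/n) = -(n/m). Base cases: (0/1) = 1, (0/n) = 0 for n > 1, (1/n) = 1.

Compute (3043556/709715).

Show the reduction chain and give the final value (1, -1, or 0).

1

(3043556/709715): 3043556 mod 709715 = 204696, so (3043556/709715) = (204696/709715)
factor out 2^3: 204696 = 2^3·25587; with 709715 mod 8 = 3, (2/709715) = -1; sign now -1; continue with (25587/709715)
flip (25587/709715) -> (709715/25587): both odd, 25587 mod 4 = 3, 709715 mod 4 = 3, so the flip contributes -1; sign now +1
(709715/25587): 709715 mod 25587 = 18866, so (709715/25587) = (18866/25587)
factor out 2^1: 18866 = 2^1·9433; with 25587 mod 8 = 3, (2/25587) = -1; sign now -1; continue with (9433/25587)
flip (9433/25587) -> (25587/9433): both odd, 9433 mod 4 = 1, 25587 mod 4 = 3, so the flip contributes +1; sign now -1
(25587/9433): 25587 mod 9433 = 6721, so (25587/9433) = (6721/9433)
flip (6721/9433) -> (9433/6721): both odd, 6721 mod 4 = 1, 9433 mod 4 = 1, so the flip contributes +1; sign now -1
(9433/6721): 9433 mod 6721 = 2712, so (9433/6721) = (2712/6721)
factor out 2^3: 2712 = 2^3·339; with 6721 mod 8 = 1, (2/6721) = +1; sign now -1; continue with (339/6721)
flip (339/6721) -> (6721/339): both odd, 339 mod 4 = 3, 6721 mod 4 = 1, so the flip contributes +1; sign now -1
(6721/339): 6721 mod 339 = 280, so (6721/339) = (280/339)
factor out 2^3: 280 = 2^3·35; with 339 mod 8 = 3, (2/339) = -1; sign now +1; continue with (35/339)
flip (35/339) -> (339/35): both odd, 35 mod 4 = 3, 339 mod 4 = 3, so the flip contributes -1; sign now -1
(339/35): 339 mod 35 = 24, so (339/35) = (24/35)
factor out 2^3: 24 = 2^3·3; with 35 mod 8 = 3, (2/35) = -1; sign now +1; continue with (3/35)
flip (3/35) -> (35/3): both odd, 3 mod 4 = 3, 35 mod 4 = 3, so the flip contributes -1; sign now -1
(35/3): 35 mod 3 = 2, so (35/3) = (2/3)
factor out 2^1: 2 = 2^1·1; with 3 mod 8 = 3, (2/3) = -1; sign now +1; continue with (1/3)
reached (1/3) = 1, so the symbol is +1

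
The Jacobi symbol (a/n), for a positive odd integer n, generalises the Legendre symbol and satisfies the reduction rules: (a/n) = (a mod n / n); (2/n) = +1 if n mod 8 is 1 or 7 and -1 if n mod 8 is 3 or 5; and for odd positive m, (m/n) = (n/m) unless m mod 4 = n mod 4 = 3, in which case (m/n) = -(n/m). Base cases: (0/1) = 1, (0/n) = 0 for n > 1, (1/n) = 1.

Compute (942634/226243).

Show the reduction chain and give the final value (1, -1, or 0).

(942634/226243): 942634 mod 226243 = 37662, so (942634/226243) = (37662/226243)
factor out 2^1: 37662 = 2^1·18831; with 226243 mod 8 = 3, (2/226243) = -1; sign now -1; continue with (18831/226243)
flip (18831/226243) -> (226243/18831): both odd, 18831 mod 4 = 3, 226243 mod 4 = 3, so the flip contributes -1; sign now +1
(226243/18831): 226243 mod 18831 = 271, so (226243/18831) = (271/18831)
flip (271/18831) -> (18831/271): both odd, 271 mod 4 = 3, 18831 mod 4 = 3, so the flip contributes -1; sign now -1
(18831/271): 18831 mod 271 = 132, so (18831/271) = (132/271)
factor out 2^2: 132 = 2^2·33; with 271 mod 8 = 7, (2/271) = +1; sign now -1; continue with (33/271)
flip (33/271) -> (271/33): both odd, 33 mod 4 = 1, 271 mod 4 = 3, so the flip contributes +1; sign now -1
(271/33): 271 mod 33 = 7, so (271/33) = (7/33)
flip (7/33) -> (33/7): both odd, 7 mod 4 = 3, 33 mod 4 = 1, so the flip contributes +1; sign now -1
(33/7): 33 mod 7 = 5, so (33/7) = (5/7)
flip (5/7) -> (7/5): both odd, 5 mod 4 = 1, 7 mod 4 = 3, so the flip contributes +1; sign now -1
(7/5): 7 mod 5 = 2, so (7/5) = (2/5)
factor out 2^1: 2 = 2^1·1; with 5 mod 8 = 5, (2/5) = -1; sign now +1; continue with (1/5)
reached (1/5) = 1, so the symbol is +1

1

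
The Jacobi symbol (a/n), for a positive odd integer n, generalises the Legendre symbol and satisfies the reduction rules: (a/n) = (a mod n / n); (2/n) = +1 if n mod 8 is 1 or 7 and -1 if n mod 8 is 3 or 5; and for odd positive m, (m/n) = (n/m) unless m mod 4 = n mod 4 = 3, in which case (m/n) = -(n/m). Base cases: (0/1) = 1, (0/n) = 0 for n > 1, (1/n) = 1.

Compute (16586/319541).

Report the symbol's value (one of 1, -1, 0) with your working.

-1

16586 = 2^1·8293; (2/319541) = -1 since 319541 mod 8 = 5, so (16586/319541) = (-1)^1·(8293/319541); sign now -1
reciprocity: (8293/319541) = +1·(319541/8293) since 8293 mod 4 = 1, 319541 mod 4 = 1; sign now -1
(319541/8293) = (4407/8293)   [reduce mod 8293]
reciprocity: (4407/8293) = +1·(8293/4407) since 4407 mod 4 = 3, 8293 mod 4 = 1; sign now -1
(8293/4407) = (3886/4407)   [reduce mod 4407]
3886 = 2^1·1943; (2/4407) = +1 since 4407 mod 8 = 7, so (3886/4407) = (+1)^1·(1943/4407); sign now -1
reciprocity: (1943/4407) = -1·(4407/1943) since 1943 mod 4 = 3, 4407 mod 4 = 3; sign now +1
(4407/1943) = (521/1943)   [reduce mod 1943]
reciprocity: (521/1943) = +1·(1943/521) since 521 mod 4 = 1, 1943 mod 4 = 3; sign now +1
(1943/521) = (380/521)   [reduce mod 521]
380 = 2^2·95; (2/521) = +1 since 521 mod 8 = 1, so (380/521) = (+1)^2·(95/521); sign now +1
reciprocity: (95/521) = +1·(521/95) since 95 mod 4 = 3, 521 mod 4 = 1; sign now +1
(521/95) = (46/95)   [reduce mod 95]
46 = 2^1·23; (2/95) = +1 since 95 mod 8 = 7, so (46/95) = (+1)^1·(23/95); sign now +1
reciprocity: (23/95) = -1·(95/23) since 23 mod 4 = 3, 95 mod 4 = 3; sign now -1
(95/23) = (3/23)   [reduce mod 23]
reciprocity: (3/23) = -1·(23/3) since 3 mod 4 = 3, 23 mod 4 = 3; sign now +1
(23/3) = (2/3)   [reduce mod 3]
2 = 2^1·1; (2/3) = -1 since 3 mod 8 = 3, so (2/3) = (-1)^1·(1/3); sign now -1
(1/3) = 1; final value = sign = -1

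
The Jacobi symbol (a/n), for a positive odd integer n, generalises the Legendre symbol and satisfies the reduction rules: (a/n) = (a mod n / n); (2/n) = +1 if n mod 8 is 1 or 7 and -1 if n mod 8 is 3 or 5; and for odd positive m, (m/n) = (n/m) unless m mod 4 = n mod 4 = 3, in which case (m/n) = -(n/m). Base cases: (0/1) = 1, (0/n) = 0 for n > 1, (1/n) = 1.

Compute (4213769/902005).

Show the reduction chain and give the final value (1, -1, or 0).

(4213769/902005): 4213769 mod 902005 = 605749, so (4213769/902005) = (605749/902005)
flip (605749/902005) -> (902005/605749): both odd, 605749 mod 4 = 1, 902005 mod 4 = 1, so the flip contributes +1; sign now +1
(902005/605749): 902005 mod 605749 = 296256, so (902005/605749) = (296256/605749)
factor out 2^6: 296256 = 2^6·4629; with 605749 mod 8 = 5, (2/605749) = -1; sign now +1; continue with (4629/605749)
flip (4629/605749) -> (605749/4629): both odd, 4629 mod 4 = 1, 605749 mod 4 = 1, so the flip contributes +1; sign now +1
(605749/4629): 605749 mod 4629 = 3979, so (605749/4629) = (3979/4629)
flip (3979/4629) -> (4629/3979): both odd, 3979 mod 4 = 3, 4629 mod 4 = 1, so the flip contributes +1; sign now +1
(4629/3979): 4629 mod 3979 = 650, so (4629/3979) = (650/3979)
factor out 2^1: 650 = 2^1·325; with 3979 mod 8 = 3, (2/3979) = -1; sign now -1; continue with (325/3979)
flip (325/3979) -> (3979/325): both odd, 325 mod 4 = 1, 3979 mod 4 = 3, so the flip contributes +1; sign now -1
(3979/325): 3979 mod 325 = 79, so (3979/325) = (79/325)
flip (79/325) -> (325/79): both odd, 79 mod 4 = 3, 325 mod 4 = 1, so the flip contributes +1; sign now -1
(325/79): 325 mod 79 = 9, so (325/79) = (9/79)
flip (9/79) -> (79/9): both odd, 9 mod 4 = 1, 79 mod 4 = 3, so the flip contributes +1; sign now -1
(79/9): 79 mod 9 = 7, so (79/9) = (7/9)
flip (7/9) -> (9/7): both odd, 7 mod 4 = 3, 9 mod 4 = 1, so the flip contributes +1; sign now -1
(9/7): 9 mod 7 = 2, so (9/7) = (2/7)
factor out 2^1: 2 = 2^1·1; with 7 mod 8 = 7, (2/7) = +1; sign now -1; continue with (1/7)
reached (1/7) = 1, so the symbol is -1

-1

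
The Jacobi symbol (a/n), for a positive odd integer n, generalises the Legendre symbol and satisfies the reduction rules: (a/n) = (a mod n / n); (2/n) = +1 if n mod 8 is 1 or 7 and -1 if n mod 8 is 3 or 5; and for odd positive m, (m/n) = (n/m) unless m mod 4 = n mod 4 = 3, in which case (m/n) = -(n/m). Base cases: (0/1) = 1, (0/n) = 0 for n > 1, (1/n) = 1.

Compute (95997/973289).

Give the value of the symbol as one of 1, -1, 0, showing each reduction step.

-1

flip (95997/973289) -> (973289/95997): both odd, 95997 mod 4 = 1, 973289 mod 4 = 1, so the flip contributes +1; sign now +1
(973289/95997): 973289 mod 95997 = 13319, so (973289/95997) = (13319/95997)
flip (13319/95997) -> (95997/13319): both odd, 13319 mod 4 = 3, 95997 mod 4 = 1, so the flip contributes +1; sign now +1
(95997/13319): 95997 mod 13319 = 2764, so (95997/13319) = (2764/13319)
factor out 2^2: 2764 = 2^2·691; with 13319 mod 8 = 7, (2/13319) = +1; sign now +1; continue with (691/13319)
flip (691/13319) -> (13319/691): both odd, 691 mod 4 = 3, 13319 mod 4 = 3, so the flip contributes -1; sign now -1
(13319/691): 13319 mod 691 = 190, so (13319/691) = (190/691)
factor out 2^1: 190 = 2^1·95; with 691 mod 8 = 3, (2/691) = -1; sign now +1; continue with (95/691)
flip (95/691) -> (691/95): both odd, 95 mod 4 = 3, 691 mod 4 = 3, so the flip contributes -1; sign now -1
(691/95): 691 mod 95 = 26, so (691/95) = (26/95)
factor out 2^1: 26 = 2^1·13; with 95 mod 8 = 7, (2/95) = +1; sign now -1; continue with (13/95)
flip (13/95) -> (95/13): both odd, 13 mod 4 = 1, 95 mod 4 = 3, so the flip contributes +1; sign now -1
(95/13): 95 mod 13 = 4, so (95/13) = (4/13)
factor out 2^2: 4 = 2^2·1; with 13 mod 8 = 5, (2/13) = -1; sign now -1; continue with (1/13)
reached (1/13) = 1, so the symbol is -1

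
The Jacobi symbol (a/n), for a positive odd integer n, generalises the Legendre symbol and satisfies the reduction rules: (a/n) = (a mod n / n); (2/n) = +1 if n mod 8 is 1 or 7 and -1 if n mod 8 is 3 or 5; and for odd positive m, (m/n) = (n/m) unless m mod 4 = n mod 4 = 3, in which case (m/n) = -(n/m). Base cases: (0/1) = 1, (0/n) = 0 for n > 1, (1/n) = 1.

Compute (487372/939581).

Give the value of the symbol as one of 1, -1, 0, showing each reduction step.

factor out 2^2: 487372 = 2^2·121843; with 939581 mod 8 = 5, (2/939581) = -1; sign now +1; continue with (121843/939581)
flip (121843/939581) -> (939581/121843): both odd, 121843 mod 4 = 3, 939581 mod 4 = 1, so the flip contributes +1; sign now +1
(939581/121843): 939581 mod 121843 = 86680, so (939581/121843) = (86680/121843)
factor out 2^3: 86680 = 2^3·10835; with 121843 mod 8 = 3, (2/121843) = -1; sign now -1; continue with (10835/121843)
flip (10835/121843) -> (121843/10835): both odd, 10835 mod 4 = 3, 121843 mod 4 = 3, so the flip contributes -1; sign now +1
(121843/10835): 121843 mod 10835 = 2658, so (121843/10835) = (2658/10835)
factor out 2^1: 2658 = 2^1·1329; with 10835 mod 8 = 3, (2/10835) = -1; sign now -1; continue with (1329/10835)
flip (1329/10835) -> (10835/1329): both odd, 1329 mod 4 = 1, 10835 mod 4 = 3, so the flip contributes +1; sign now -1
(10835/1329): 10835 mod 1329 = 203, so (10835/1329) = (203/1329)
flip (203/1329) -> (1329/203): both odd, 203 mod 4 = 3, 1329 mod 4 = 1, so the flip contributes +1; sign now -1
(1329/203): 1329 mod 203 = 111, so (1329/203) = (111/203)
flip (111/203) -> (203/111): both odd, 111 mod 4 = 3, 203 mod 4 = 3, so the flip contributes -1; sign now +1
(203/111): 203 mod 111 = 92, so (203/111) = (92/111)
factor out 2^2: 92 = 2^2·23; with 111 mod 8 = 7, (2/111) = +1; sign now +1; continue with (23/111)
flip (23/111) -> (111/23): both odd, 23 mod 4 = 3, 111 mod 4 = 3, so the flip contributes -1; sign now -1
(111/23): 111 mod 23 = 19, so (111/23) = (19/23)
flip (19/23) -> (23/19): both odd, 19 mod 4 = 3, 23 mod 4 = 3, so the flip contributes -1; sign now +1
(23/19): 23 mod 19 = 4, so (23/19) = (4/19)
factor out 2^2: 4 = 2^2·1; with 19 mod 8 = 3, (2/19) = -1; sign now +1; continue with (1/19)
reached (1/19) = 1, so the symbol is +1

1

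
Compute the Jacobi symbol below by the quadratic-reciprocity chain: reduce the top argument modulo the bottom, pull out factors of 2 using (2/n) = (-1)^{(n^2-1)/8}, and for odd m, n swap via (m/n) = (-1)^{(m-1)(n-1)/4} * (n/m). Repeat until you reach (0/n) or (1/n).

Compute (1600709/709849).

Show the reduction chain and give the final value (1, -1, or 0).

-1

(1600709/709849) = (181011/709849)   [reduce mod 709849]
reciprocity: (181011/709849) = +1·(709849/181011) since 181011 mod 4 = 3, 709849 mod 4 = 1; sign now +1
(709849/181011) = (166816/181011)   [reduce mod 181011]
166816 = 2^5·5213; (2/181011) = -1 since 181011 mod 8 = 3, so (166816/181011) = (-1)^5·(5213/181011); sign now -1
reciprocity: (5213/181011) = +1·(181011/5213) since 5213 mod 4 = 1, 181011 mod 4 = 3; sign now -1
(181011/5213) = (3769/5213)   [reduce mod 5213]
reciprocity: (3769/5213) = +1·(5213/3769) since 3769 mod 4 = 1, 5213 mod 4 = 1; sign now -1
(5213/3769) = (1444/3769)   [reduce mod 3769]
1444 = 2^2·361; (2/3769) = +1 since 3769 mod 8 = 1, so (1444/3769) = (+1)^2·(361/3769); sign now -1
reciprocity: (361/3769) = +1·(3769/361) since 361 mod 4 = 1, 3769 mod 4 = 1; sign now -1
(3769/361) = (159/361)   [reduce mod 361]
reciprocity: (159/361) = +1·(361/159) since 159 mod 4 = 3, 361 mod 4 = 1; sign now -1
(361/159) = (43/159)   [reduce mod 159]
reciprocity: (43/159) = -1·(159/43) since 43 mod 4 = 3, 159 mod 4 = 3; sign now +1
(159/43) = (30/43)   [reduce mod 43]
30 = 2^1·15; (2/43) = -1 since 43 mod 8 = 3, so (30/43) = (-1)^1·(15/43); sign now -1
reciprocity: (15/43) = -1·(43/15) since 15 mod 4 = 3, 43 mod 4 = 3; sign now +1
(43/15) = (13/15)   [reduce mod 15]
reciprocity: (13/15) = +1·(15/13) since 13 mod 4 = 1, 15 mod 4 = 3; sign now +1
(15/13) = (2/13)   [reduce mod 13]
2 = 2^1·1; (2/13) = -1 since 13 mod 8 = 5, so (2/13) = (-1)^1·(1/13); sign now -1
(1/13) = 1; final value = sign = -1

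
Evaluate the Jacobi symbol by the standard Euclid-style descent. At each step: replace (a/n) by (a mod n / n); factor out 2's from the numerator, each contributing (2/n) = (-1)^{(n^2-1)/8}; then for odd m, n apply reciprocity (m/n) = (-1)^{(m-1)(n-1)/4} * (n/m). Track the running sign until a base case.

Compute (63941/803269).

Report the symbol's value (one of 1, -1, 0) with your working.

reciprocity: (63941/803269) = +1·(803269/63941) since 63941 mod 4 = 1, 803269 mod 4 = 1; sign now +1
(803269/63941) = (35977/63941)   [reduce mod 63941]
reciprocity: (35977/63941) = +1·(63941/35977) since 35977 mod 4 = 1, 63941 mod 4 = 1; sign now +1
(63941/35977) = (27964/35977)   [reduce mod 35977]
27964 = 2^2·6991; (2/35977) = +1 since 35977 mod 8 = 1, so (27964/35977) = (+1)^2·(6991/35977); sign now +1
reciprocity: (6991/35977) = +1·(35977/6991) since 6991 mod 4 = 3, 35977 mod 4 = 1; sign now +1
(35977/6991) = (1022/6991)   [reduce mod 6991]
1022 = 2^1·511; (2/6991) = +1 since 6991 mod 8 = 7, so (1022/6991) = (+1)^1·(511/6991); sign now +1
reciprocity: (511/6991) = -1·(6991/511) since 511 mod 4 = 3, 6991 mod 4 = 3; sign now -1
(6991/511) = (348/511)   [reduce mod 511]
348 = 2^2·87; (2/511) = +1 since 511 mod 8 = 7, so (348/511) = (+1)^2·(87/511); sign now -1
reciprocity: (87/511) = -1·(511/87) since 87 mod 4 = 3, 511 mod 4 = 3; sign now +1
(511/87) = (76/87)   [reduce mod 87]
76 = 2^2·19; (2/87) = +1 since 87 mod 8 = 7, so (76/87) = (+1)^2·(19/87); sign now +1
reciprocity: (19/87) = -1·(87/19) since 19 mod 4 = 3, 87 mod 4 = 3; sign now -1
(87/19) = (11/19)   [reduce mod 19]
reciprocity: (11/19) = -1·(19/11) since 11 mod 4 = 3, 19 mod 4 = 3; sign now +1
(19/11) = (8/11)   [reduce mod 11]
8 = 2^3·1; (2/11) = -1 since 11 mod 8 = 3, so (8/11) = (-1)^3·(1/11); sign now -1
(1/11) = 1; final value = sign = -1

-1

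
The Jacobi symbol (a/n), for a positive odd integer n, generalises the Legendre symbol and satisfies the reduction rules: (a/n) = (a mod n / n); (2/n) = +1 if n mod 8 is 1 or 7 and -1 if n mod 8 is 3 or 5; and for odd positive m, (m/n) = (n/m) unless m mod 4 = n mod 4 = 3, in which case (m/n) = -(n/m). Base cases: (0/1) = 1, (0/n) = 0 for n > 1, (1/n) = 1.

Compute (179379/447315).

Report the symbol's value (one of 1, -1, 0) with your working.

0

flip (179379/447315) -> (447315/179379): both odd, 179379 mod 4 = 3, 447315 mod 4 = 3, so the flip contributes -1; sign now -1
(447315/179379): 447315 mod 179379 = 88557, so (447315/179379) = (88557/179379)
flip (88557/179379) -> (179379/88557): both odd, 88557 mod 4 = 1, 179379 mod 4 = 3, so the flip contributes +1; sign now -1
(179379/88557): 179379 mod 88557 = 2265, so (179379/88557) = (2265/88557)
flip (2265/88557) -> (88557/2265): both odd, 2265 mod 4 = 1, 88557 mod 4 = 1, so the flip contributes +1; sign now -1
(88557/2265): 88557 mod 2265 = 222, so (88557/2265) = (222/2265)
factor out 2^1: 222 = 2^1·111; with 2265 mod 8 = 1, (2/2265) = +1; sign now -1; continue with (111/2265)
flip (111/2265) -> (2265/111): both odd, 111 mod 4 = 3, 2265 mod 4 = 1, so the flip contributes +1; sign now -1
(2265/111): 2265 mod 111 = 45, so (2265/111) = (45/111)
flip (45/111) -> (111/45): both odd, 45 mod 4 = 1, 111 mod 4 = 3, so the flip contributes +1; sign now -1
(111/45): 111 mod 45 = 21, so (111/45) = (21/45)
flip (21/45) -> (45/21): both odd, 21 mod 4 = 1, 45 mod 4 = 1, so the flip contributes +1; sign now -1
(45/21): 45 mod 21 = 3, so (45/21) = (3/21)
flip (3/21) -> (21/3): both odd, 3 mod 4 = 3, 21 mod 4 = 1, so the flip contributes +1; sign now -1
(21/3): 21 mod 3 = 0, so (21/3) = (0/3)
reached (0/3); gcd(a, n) > 1, so (0/3) = 0 and the symbol is 0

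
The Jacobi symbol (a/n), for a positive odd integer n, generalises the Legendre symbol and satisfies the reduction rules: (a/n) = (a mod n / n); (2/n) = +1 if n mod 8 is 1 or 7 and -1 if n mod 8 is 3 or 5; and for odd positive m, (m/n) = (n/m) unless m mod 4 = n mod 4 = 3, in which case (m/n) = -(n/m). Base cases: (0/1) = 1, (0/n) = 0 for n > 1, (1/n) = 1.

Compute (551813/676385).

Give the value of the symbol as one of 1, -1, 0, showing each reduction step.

-1

reciprocity: (551813/676385) = +1·(676385/551813) since 551813 mod 4 = 1, 676385 mod 4 = 1; sign now +1
(676385/551813) = (124572/551813)   [reduce mod 551813]
124572 = 2^2·31143; (2/551813) = -1 since 551813 mod 8 = 5, so (124572/551813) = (-1)^2·(31143/551813); sign now +1
reciprocity: (31143/551813) = +1·(551813/31143) since 31143 mod 4 = 3, 551813 mod 4 = 1; sign now +1
(551813/31143) = (22382/31143)   [reduce mod 31143]
22382 = 2^1·11191; (2/31143) = +1 since 31143 mod 8 = 7, so (22382/31143) = (+1)^1·(11191/31143); sign now +1
reciprocity: (11191/31143) = -1·(31143/11191) since 11191 mod 4 = 3, 31143 mod 4 = 3; sign now -1
(31143/11191) = (8761/11191)   [reduce mod 11191]
reciprocity: (8761/11191) = +1·(11191/8761) since 8761 mod 4 = 1, 11191 mod 4 = 3; sign now -1
(11191/8761) = (2430/8761)   [reduce mod 8761]
2430 = 2^1·1215; (2/8761) = +1 since 8761 mod 8 = 1, so (2430/8761) = (+1)^1·(1215/8761); sign now -1
reciprocity: (1215/8761) = +1·(8761/1215) since 1215 mod 4 = 3, 8761 mod 4 = 1; sign now -1
(8761/1215) = (256/1215)   [reduce mod 1215]
256 = 2^8·1; (2/1215) = +1 since 1215 mod 8 = 7, so (256/1215) = (+1)^8·(1/1215); sign now -1
(1/1215) = 1; final value = sign = -1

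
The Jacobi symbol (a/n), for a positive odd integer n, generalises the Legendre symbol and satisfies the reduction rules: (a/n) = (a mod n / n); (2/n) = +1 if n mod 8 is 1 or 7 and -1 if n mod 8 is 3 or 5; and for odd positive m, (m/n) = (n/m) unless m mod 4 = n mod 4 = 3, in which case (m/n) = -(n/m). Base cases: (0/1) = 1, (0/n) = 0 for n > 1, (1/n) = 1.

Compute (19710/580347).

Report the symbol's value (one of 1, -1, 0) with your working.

factor out 2^1: 19710 = 2^1·9855; with 580347 mod 8 = 3, (2/580347) = -1; sign now -1; continue with (9855/580347)
flip (9855/580347) -> (580347/9855): both odd, 9855 mod 4 = 3, 580347 mod 4 = 3, so the flip contributes -1; sign now +1
(580347/9855): 580347 mod 9855 = 8757, so (580347/9855) = (8757/9855)
flip (8757/9855) -> (9855/8757): both odd, 8757 mod 4 = 1, 9855 mod 4 = 3, so the flip contributes +1; sign now +1
(9855/8757): 9855 mod 8757 = 1098, so (9855/8757) = (1098/8757)
factor out 2^1: 1098 = 2^1·549; with 8757 mod 8 = 5, (2/8757) = -1; sign now -1; continue with (549/8757)
flip (549/8757) -> (8757/549): both odd, 549 mod 4 = 1, 8757 mod 4 = 1, so the flip contributes +1; sign now -1
(8757/549): 8757 mod 549 = 522, so (8757/549) = (522/549)
factor out 2^1: 522 = 2^1·261; with 549 mod 8 = 5, (2/549) = -1; sign now +1; continue with (261/549)
flip (261/549) -> (549/261): both odd, 261 mod 4 = 1, 549 mod 4 = 1, so the flip contributes +1; sign now +1
(549/261): 549 mod 261 = 27, so (549/261) = (27/261)
flip (27/261) -> (261/27): both odd, 27 mod 4 = 3, 261 mod 4 = 1, so the flip contributes +1; sign now +1
(261/27): 261 mod 27 = 18, so (261/27) = (18/27)
factor out 2^1: 18 = 2^1·9; with 27 mod 8 = 3, (2/27) = -1; sign now -1; continue with (9/27)
flip (9/27) -> (27/9): both odd, 9 mod 4 = 1, 27 mod 4 = 3, so the flip contributes +1; sign now -1
(27/9): 27 mod 9 = 0, so (27/9) = (0/9)
reached (0/9); gcd(a, n) > 1, so (0/9) = 0 and the symbol is 0

0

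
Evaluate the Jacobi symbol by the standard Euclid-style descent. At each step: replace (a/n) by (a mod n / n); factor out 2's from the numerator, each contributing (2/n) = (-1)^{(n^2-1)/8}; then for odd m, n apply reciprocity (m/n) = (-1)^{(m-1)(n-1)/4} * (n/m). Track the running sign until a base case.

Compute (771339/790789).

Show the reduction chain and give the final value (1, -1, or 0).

1

flip (771339/790789) -> (790789/771339): both odd, 771339 mod 4 = 3, 790789 mod 4 = 1, so the flip contributes +1; sign now +1
(790789/771339): 790789 mod 771339 = 19450, so (790789/771339) = (19450/771339)
factor out 2^1: 19450 = 2^1·9725; with 771339 mod 8 = 3, (2/771339) = -1; sign now -1; continue with (9725/771339)
flip (9725/771339) -> (771339/9725): both odd, 9725 mod 4 = 1, 771339 mod 4 = 3, so the flip contributes +1; sign now -1
(771339/9725): 771339 mod 9725 = 3064, so (771339/9725) = (3064/9725)
factor out 2^3: 3064 = 2^3·383; with 9725 mod 8 = 5, (2/9725) = -1; sign now +1; continue with (383/9725)
flip (383/9725) -> (9725/383): both odd, 383 mod 4 = 3, 9725 mod 4 = 1, so the flip contributes +1; sign now +1
(9725/383): 9725 mod 383 = 150, so (9725/383) = (150/383)
factor out 2^1: 150 = 2^1·75; with 383 mod 8 = 7, (2/383) = +1; sign now +1; continue with (75/383)
flip (75/383) -> (383/75): both odd, 75 mod 4 = 3, 383 mod 4 = 3, so the flip contributes -1; sign now -1
(383/75): 383 mod 75 = 8, so (383/75) = (8/75)
factor out 2^3: 8 = 2^3·1; with 75 mod 8 = 3, (2/75) = -1; sign now +1; continue with (1/75)
reached (1/75) = 1, so the symbol is +1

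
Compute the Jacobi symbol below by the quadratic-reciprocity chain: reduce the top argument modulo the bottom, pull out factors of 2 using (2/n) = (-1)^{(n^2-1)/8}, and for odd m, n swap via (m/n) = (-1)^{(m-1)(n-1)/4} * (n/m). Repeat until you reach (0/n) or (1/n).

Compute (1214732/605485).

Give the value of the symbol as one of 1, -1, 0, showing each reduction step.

1

(1214732/605485): 1214732 mod 605485 = 3762, so (1214732/605485) = (3762/605485)
factor out 2^1: 3762 = 2^1·1881; with 605485 mod 8 = 5, (2/605485) = -1; sign now -1; continue with (1881/605485)
flip (1881/605485) -> (605485/1881): both odd, 1881 mod 4 = 1, 605485 mod 4 = 1, so the flip contributes +1; sign now -1
(605485/1881): 605485 mod 1881 = 1684, so (605485/1881) = (1684/1881)
factor out 2^2: 1684 = 2^2·421; with 1881 mod 8 = 1, (2/1881) = +1; sign now -1; continue with (421/1881)
flip (421/1881) -> (1881/421): both odd, 421 mod 4 = 1, 1881 mod 4 = 1, so the flip contributes +1; sign now -1
(1881/421): 1881 mod 421 = 197, so (1881/421) = (197/421)
flip (197/421) -> (421/197): both odd, 197 mod 4 = 1, 421 mod 4 = 1, so the flip contributes +1; sign now -1
(421/197): 421 mod 197 = 27, so (421/197) = (27/197)
flip (27/197) -> (197/27): both odd, 27 mod 4 = 3, 197 mod 4 = 1, so the flip contributes +1; sign now -1
(197/27): 197 mod 27 = 8, so (197/27) = (8/27)
factor out 2^3: 8 = 2^3·1; with 27 mod 8 = 3, (2/27) = -1; sign now +1; continue with (1/27)
reached (1/27) = 1, so the symbol is +1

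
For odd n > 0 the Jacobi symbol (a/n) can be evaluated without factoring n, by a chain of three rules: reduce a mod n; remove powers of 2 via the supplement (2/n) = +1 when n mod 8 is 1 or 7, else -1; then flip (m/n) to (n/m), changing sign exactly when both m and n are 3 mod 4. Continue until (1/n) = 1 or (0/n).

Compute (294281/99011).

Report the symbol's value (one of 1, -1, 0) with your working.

1

(294281/99011): 294281 mod 99011 = 96259, so (294281/99011) = (96259/99011)
flip (96259/99011) -> (99011/96259): both odd, 96259 mod 4 = 3, 99011 mod 4 = 3, so the flip contributes -1; sign now -1
(99011/96259): 99011 mod 96259 = 2752, so (99011/96259) = (2752/96259)
factor out 2^6: 2752 = 2^6·43; with 96259 mod 8 = 3, (2/96259) = -1; sign now -1; continue with (43/96259)
flip (43/96259) -> (96259/43): both odd, 43 mod 4 = 3, 96259 mod 4 = 3, so the flip contributes -1; sign now +1
(96259/43): 96259 mod 43 = 25, so (96259/43) = (25/43)
flip (25/43) -> (43/25): both odd, 25 mod 4 = 1, 43 mod 4 = 3, so the flip contributes +1; sign now +1
(43/25): 43 mod 25 = 18, so (43/25) = (18/25)
factor out 2^1: 18 = 2^1·9; with 25 mod 8 = 1, (2/25) = +1; sign now +1; continue with (9/25)
flip (9/25) -> (25/9): both odd, 9 mod 4 = 1, 25 mod 4 = 1, so the flip contributes +1; sign now +1
(25/9): 25 mod 9 = 7, so (25/9) = (7/9)
flip (7/9) -> (9/7): both odd, 7 mod 4 = 3, 9 mod 4 = 1, so the flip contributes +1; sign now +1
(9/7): 9 mod 7 = 2, so (9/7) = (2/7)
factor out 2^1: 2 = 2^1·1; with 7 mod 8 = 7, (2/7) = +1; sign now +1; continue with (1/7)
reached (1/7) = 1, so the symbol is +1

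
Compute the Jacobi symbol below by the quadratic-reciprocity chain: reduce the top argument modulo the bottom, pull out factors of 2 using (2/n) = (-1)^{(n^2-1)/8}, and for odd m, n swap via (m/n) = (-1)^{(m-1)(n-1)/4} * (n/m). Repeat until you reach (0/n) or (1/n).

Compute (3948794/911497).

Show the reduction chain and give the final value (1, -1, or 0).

(3948794/911497): 3948794 mod 911497 = 302806, so (3948794/911497) = (302806/911497)
factor out 2^1: 302806 = 2^1·151403; with 911497 mod 8 = 1, (2/911497) = +1; sign now +1; continue with (151403/911497)
flip (151403/911497) -> (911497/151403): both odd, 151403 mod 4 = 3, 911497 mod 4 = 1, so the flip contributes +1; sign now +1
(911497/151403): 911497 mod 151403 = 3079, so (911497/151403) = (3079/151403)
flip (3079/151403) -> (151403/3079): both odd, 3079 mod 4 = 3, 151403 mod 4 = 3, so the flip contributes -1; sign now -1
(151403/3079): 151403 mod 3079 = 532, so (151403/3079) = (532/3079)
factor out 2^2: 532 = 2^2·133; with 3079 mod 8 = 7, (2/3079) = +1; sign now -1; continue with (133/3079)
flip (133/3079) -> (3079/133): both odd, 133 mod 4 = 1, 3079 mod 4 = 3, so the flip contributes +1; sign now -1
(3079/133): 3079 mod 133 = 20, so (3079/133) = (20/133)
factor out 2^2: 20 = 2^2·5; with 133 mod 8 = 5, (2/133) = -1; sign now -1; continue with (5/133)
flip (5/133) -> (133/5): both odd, 5 mod 4 = 1, 133 mod 4 = 1, so the flip contributes +1; sign now -1
(133/5): 133 mod 5 = 3, so (133/5) = (3/5)
flip (3/5) -> (5/3): both odd, 3 mod 4 = 3, 5 mod 4 = 1, so the flip contributes +1; sign now -1
(5/3): 5 mod 3 = 2, so (5/3) = (2/3)
factor out 2^1: 2 = 2^1·1; with 3 mod 8 = 3, (2/3) = -1; sign now +1; continue with (1/3)
reached (1/3) = 1, so the symbol is +1

1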